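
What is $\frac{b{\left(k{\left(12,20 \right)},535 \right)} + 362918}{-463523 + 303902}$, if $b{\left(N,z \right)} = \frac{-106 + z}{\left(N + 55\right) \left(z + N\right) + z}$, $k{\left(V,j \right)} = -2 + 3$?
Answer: $- \frac{11087508247}{4876581171} \approx -2.2736$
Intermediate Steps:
$k{\left(V,j \right)} = 1$
$b{\left(N,z \right)} = \frac{-106 + z}{z + \left(55 + N\right) \left(N + z\right)}$ ($b{\left(N,z \right)} = \frac{-106 + z}{\left(55 + N\right) \left(N + z\right) + z} = \frac{-106 + z}{z + \left(55 + N\right) \left(N + z\right)}$)
$\frac{b{\left(k{\left(12,20 \right)},535 \right)} + 362918}{-463523 + 303902} = \frac{\frac{-106 + 535}{1^{2} + 55 \cdot 1 + 56 \cdot 535 + 1 \cdot 535} + 362918}{-463523 + 303902} = \frac{\frac{1}{1 + 55 + 29960 + 535} \cdot 429 + 362918}{-159621} = \left(\frac{1}{30551} \cdot 429 + 362918\right) \left(- \frac{1}{159621}\right) = \left(\frac{429}{30551} + 362918\right) \left(- \frac{1}{159621}\right) = \frac{11087508247}{30551} \left(- \frac{1}{159621}\right) = - \frac{11087508247}{4876581171}$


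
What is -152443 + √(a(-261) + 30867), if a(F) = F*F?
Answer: -152443 + 2*√24747 ≈ -1.5213e+5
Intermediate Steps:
a(F) = F²
-152443 + √(a(-261) + 30867) = -152443 + √((-261)² + 30867) = -152443 + √(68121 + 30867) = -152443 + √98988 = -152443 + 2*√24747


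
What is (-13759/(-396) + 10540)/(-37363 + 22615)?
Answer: -4187599/5840208 ≈ -0.71703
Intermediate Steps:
(-13759/(-396) + 10540)/(-37363 + 22615) = (-13759*(-1/396) + 10540)/(-14748) = (13759/396 + 10540)*(-1/14748) = (4187599/396)*(-1/14748) = -4187599/5840208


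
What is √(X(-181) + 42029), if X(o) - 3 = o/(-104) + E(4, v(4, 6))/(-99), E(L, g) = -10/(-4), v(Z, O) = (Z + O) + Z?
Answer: √123774831466/1716 ≈ 205.02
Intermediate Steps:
v(Z, O) = O + 2*Z (v(Z, O) = (O + Z) + Z = O + 2*Z)
E(L, g) = 5/2 (E(L, g) = -10*(-¼) = 5/2)
X(o) = 589/198 - o/104 (X(o) = 3 + (o/(-104) + (5/2)/(-99)) = 3 + (o*(-1/104) + (5/2)*(-1/99)) = 3 + (-o/104 - 5/198) = 3 + (-5/198 - o/104) = 589/198 - o/104)
√(X(-181) + 42029) = √((589/198 - 1/104*(-181)) + 42029) = √((589/198 + 181/104) + 42029) = √(48547/10296 + 42029) = √(432779131/10296) = √123774831466/1716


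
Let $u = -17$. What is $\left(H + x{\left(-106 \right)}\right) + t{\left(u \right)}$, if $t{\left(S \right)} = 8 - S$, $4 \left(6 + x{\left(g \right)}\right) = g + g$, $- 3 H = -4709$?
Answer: $\frac{4607}{3} \approx 1535.7$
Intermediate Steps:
$H = \frac{4709}{3}$ ($H = \left(- \frac{1}{3}\right) \left(-4709\right) = \frac{4709}{3} \approx 1569.7$)
$x{\left(g \right)} = -6 + \frac{g}{2}$ ($x{\left(g \right)} = -6 + \frac{g + g}{4} = -6 + \frac{2 g}{4} = -6 + \frac{g}{2}$)
$\left(H + x{\left(-106 \right)}\right) + t{\left(u \right)} = \left(\frac{4709}{3} + \left(-6 + \frac{1}{2} \left(-106\right)\right)\right) + \left(8 - -17\right) = \left(\frac{4709}{3} - 59\right) + \left(8 + 17\right) = \left(\frac{4709}{3} - 59\right) + 25 = \frac{4532}{3} + 25 = \frac{4607}{3}$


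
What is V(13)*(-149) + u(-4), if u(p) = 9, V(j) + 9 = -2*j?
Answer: 5224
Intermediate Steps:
V(j) = -9 - 2*j
V(13)*(-149) + u(-4) = (-9 - 2*13)*(-149) + 9 = (-9 - 26)*(-149) + 9 = -35*(-149) + 9 = 5215 + 9 = 5224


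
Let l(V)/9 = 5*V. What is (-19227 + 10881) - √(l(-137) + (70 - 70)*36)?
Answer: -8346 - 3*I*√685 ≈ -8346.0 - 78.517*I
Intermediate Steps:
l(V) = 45*V (l(V) = 9*(5*V) = 45*V)
(-19227 + 10881) - √(l(-137) + (70 - 70)*36) = (-19227 + 10881) - √(45*(-137) + (70 - 70)*36) = -8346 - √(-6165 + 0*36) = -8346 - √(-6165 + 0) = -8346 - √(-6165) = -8346 - 3*I*√685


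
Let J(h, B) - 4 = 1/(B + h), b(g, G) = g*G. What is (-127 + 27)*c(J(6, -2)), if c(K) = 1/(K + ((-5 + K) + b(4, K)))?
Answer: -200/41 ≈ -4.8781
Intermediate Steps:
b(g, G) = G*g
J(h, B) = 4 + 1/(B + h)
c(K) = 1/(-5 + 6*K) (c(K) = 1/(K + ((-5 + K) + K*4)) = 1/(K + ((-5 + K) + 4*K)) = 1/(K + (-5 + 5*K)) = 1/(-5 + 6*K))
(-127 + 27)*c(J(6, -2)) = (-127 + 27)/(-5 + 6*((1 + 4*(-2) + 4*6)/(-2 + 6))) = -100/(-5 + 6*((1 - 8 + 24)/4)) = -100/(-5 + 6*((¼)*17)) = -100/(-5 + 6*(17/4)) = -100/(-5 + 51/2) = -100/41/2 = -100*2/41 = -200/41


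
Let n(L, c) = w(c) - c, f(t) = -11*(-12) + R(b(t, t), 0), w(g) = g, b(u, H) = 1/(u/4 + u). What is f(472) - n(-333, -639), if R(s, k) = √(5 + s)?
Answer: 132 + √1741090/590 ≈ 134.24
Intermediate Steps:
b(u, H) = 4/(5*u) (b(u, H) = 1/(u*(¼) + u) = 1/(u/4 + u) = 1/(5*u/4) = 4/(5*u))
f(t) = 132 + √(5 + 4/(5*t)) (f(t) = -11*(-12) + √(5 + 4/(5*t)) = 132 + √(5 + 4/(5*t)))
n(L, c) = 0 (n(L, c) = c - c = 0)
f(472) - n(-333, -639) = (132 + √(125 + 20/472)/5) - 1*0 = (132 + √(125 + 20*(1/472))/5) + 0 = (132 + √(125 + 5/118)/5) + 0 = (132 + √(14755/118)/5) + 0 = (132 + (√1741090/118)/5) + 0 = (132 + √1741090/590) + 0 = 132 + √1741090/590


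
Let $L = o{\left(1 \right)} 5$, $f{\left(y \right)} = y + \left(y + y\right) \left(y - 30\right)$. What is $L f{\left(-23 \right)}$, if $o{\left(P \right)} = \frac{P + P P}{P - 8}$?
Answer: $-3450$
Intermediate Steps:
$f{\left(y \right)} = y + 2 y \left(-30 + y\right)$
$o{\left(P \right)} = \frac{P + P^{2}}{-8 + P}$
$L = - \frac{10}{7}$ ($L = 1 \frac{1}{-8 + 1} \left(1 + 1\right) 5 = 1 \frac{1}{-7} \cdot 2 \cdot 5 = 1 \left(- \frac{1}{7}\right) 2 \cdot 5 = \left(- \frac{2}{7}\right) 5 = - \frac{10}{7} \approx -1.4286$)
$L f{\left(-23 \right)} = - \frac{10 \left(- 23 \left(-59 + 2 \left(-23\right)\right)\right)}{7} = - \frac{10 \left(- 23 \left(-59 - 46\right)\right)}{7} = - \frac{10 \left(\left(-23\right) \left(-105\right)\right)}{7} = \left(- \frac{10}{7}\right) 2415 = -3450$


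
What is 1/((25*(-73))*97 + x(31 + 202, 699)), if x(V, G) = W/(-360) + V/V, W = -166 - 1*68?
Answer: -20/3540467 ≈ -5.6490e-6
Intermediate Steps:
W = -234 (W = -166 - 68 = -234)
x(V, G) = 33/20 (x(V, G) = -234/(-360) + V/V = -234*(-1/360) + 1 = 13/20 + 1 = 33/20)
1/((25*(-73))*97 + x(31 + 202, 699)) = 1/((25*(-73))*97 + 33/20) = 1/(-1825*97 + 33/20) = 1/(-177025 + 33/20) = 1/(-3540467/20) = -20/3540467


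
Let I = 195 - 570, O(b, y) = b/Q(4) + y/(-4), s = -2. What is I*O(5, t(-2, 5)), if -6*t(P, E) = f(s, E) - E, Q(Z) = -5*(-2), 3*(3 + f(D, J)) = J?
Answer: -2125/24 ≈ -88.542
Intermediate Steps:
f(D, J) = -3 + J/3
Q(Z) = 10
t(P, E) = ½ + E/9 (t(P, E) = -((-3 + E/3) - E)/6 = -(-3 - 2*E/3)/6 = ½ + E/9)
O(b, y) = -y/4 + b/10 (O(b, y) = b/10 + y/(-4) = b*(⅒) + y*(-¼) = b/10 - y/4 = -y/4 + b/10)
I = -375
I*O(5, t(-2, 5)) = -375*(-(½ + (⅑)*5)/4 + (⅒)*5) = -375*(-(½ + 5/9)/4 + ½) = -375*(-¼*19/18 + ½) = -375*(-19/72 + ½) = -375*17/72 = -2125/24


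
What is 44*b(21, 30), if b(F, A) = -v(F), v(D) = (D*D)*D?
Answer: -407484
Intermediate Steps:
v(D) = D**3 (v(D) = D**2*D = D**3)
b(F, A) = -F**3
44*b(21, 30) = 44*(-1*21**3) = 44*(-1*9261) = 44*(-9261) = -407484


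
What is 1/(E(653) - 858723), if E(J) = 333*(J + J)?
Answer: -1/423825 ≈ -2.3595e-6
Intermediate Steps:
E(J) = 666*J (E(J) = 333*(2*J) = 666*J)
1/(E(653) - 858723) = 1/(666*653 - 858723) = 1/(434898 - 858723) = 1/(-423825) = -1/423825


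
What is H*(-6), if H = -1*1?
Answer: 6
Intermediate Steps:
H = -1
H*(-6) = -1*(-6) = 6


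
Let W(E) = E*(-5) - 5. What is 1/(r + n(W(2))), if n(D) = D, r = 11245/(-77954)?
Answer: -77954/1180555 ≈ -0.066032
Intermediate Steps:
W(E) = -5 - 5*E (W(E) = -5*E - 5 = -5 - 5*E)
r = -11245/77954 (r = 11245*(-1/77954) = -11245/77954 ≈ -0.14425)
1/(r + n(W(2))) = 1/(-11245/77954 + (-5 - 5*2)) = 1/(-11245/77954 + (-5 - 10)) = 1/(-11245/77954 - 15) = 1/(-1180555/77954) = -77954/1180555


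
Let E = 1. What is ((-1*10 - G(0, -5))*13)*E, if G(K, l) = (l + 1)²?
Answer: -338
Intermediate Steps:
G(K, l) = (1 + l)²
((-1*10 - G(0, -5))*13)*E = ((-1*10 - (1 - 5)²)*13)*1 = ((-10 - 1*(-4)²)*13)*1 = ((-10 - 1*16)*13)*1 = ((-10 - 16)*13)*1 = -26*13*1 = -338*1 = -338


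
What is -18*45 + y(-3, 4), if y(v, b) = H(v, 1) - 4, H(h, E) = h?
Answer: -817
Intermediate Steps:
y(v, b) = -4 + v (y(v, b) = v - 4 = -4 + v)
-18*45 + y(-3, 4) = -18*45 + (-4 - 3) = -810 - 7 = -817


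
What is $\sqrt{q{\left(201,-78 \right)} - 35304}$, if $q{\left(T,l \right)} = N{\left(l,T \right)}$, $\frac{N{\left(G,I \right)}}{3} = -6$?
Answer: $29 i \sqrt{42} \approx 187.94 i$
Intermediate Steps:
$N{\left(G,I \right)} = -18$ ($N{\left(G,I \right)} = 3 \left(-6\right) = -18$)
$q{\left(T,l \right)} = -18$
$\sqrt{q{\left(201,-78 \right)} - 35304} = \sqrt{-18 - 35304} = \sqrt{-35322} = 29 i \sqrt{42}$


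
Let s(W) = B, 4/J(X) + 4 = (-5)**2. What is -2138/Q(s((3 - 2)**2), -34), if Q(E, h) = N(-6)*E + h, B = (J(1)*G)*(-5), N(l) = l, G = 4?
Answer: 7483/39 ≈ 191.87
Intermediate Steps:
J(X) = 4/21 (J(X) = 4/(-4 + (-5)**2) = 4/(-4 + 25) = 4/21)
B = -80/21 (B = ((4/21)*4)*(-5) = (16/21)*(-5) = -80/21 ≈ -3.8095)
s(W) = -80/21
Q(E, h) = h - 6*E (Q(E, h) = -6*E + h = h - 6*E)
-2138/Q(s((3 - 2)**2), -34) = -2138/(-34 - 6*(-80/21)) = -2138/(-34 + 160/7) = -2138/(-78/7) = -2138*(-7/78) = 7483/39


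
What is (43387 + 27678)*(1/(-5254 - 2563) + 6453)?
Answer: 3584738901500/7817 ≈ 4.5858e+8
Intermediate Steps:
(43387 + 27678)*(1/(-5254 - 2563) + 6453) = 71065*(1/(-7817) + 6453) = 71065*(-1/7817 + 6453) = 71065*(50443100/7817) = 3584738901500/7817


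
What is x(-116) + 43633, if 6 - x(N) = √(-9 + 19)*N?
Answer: 43639 + 116*√10 ≈ 44006.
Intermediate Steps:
x(N) = 6 - N*√10 (x(N) = 6 - √(-9 + 19)*N = 6 - √10*N = 6 - N*√10)
x(-116) + 43633 = (6 - 1*(-116)*√10) + 43633 = (6 + 116*√10) + 43633 = 43639 + 116*√10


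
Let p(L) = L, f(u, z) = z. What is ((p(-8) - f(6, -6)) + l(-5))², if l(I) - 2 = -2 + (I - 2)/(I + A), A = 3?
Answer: 9/4 ≈ 2.2500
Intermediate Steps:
l(I) = (-2 + I)/(3 + I) (l(I) = 2 + (-2 + (I - 2)/(I + 3)) = 2 + (-2 + (-2 + I)/(3 + I)) = (-2 + I)/(3 + I))
((p(-8) - f(6, -6)) + l(-5))² = ((-8 - 1*(-6)) + (-2 - 5)/(3 - 5))² = ((-8 + 6) - 7/(-2))² = (-2 - ½*(-7))² = (-2 + 7/2)² = (3/2)² = 9/4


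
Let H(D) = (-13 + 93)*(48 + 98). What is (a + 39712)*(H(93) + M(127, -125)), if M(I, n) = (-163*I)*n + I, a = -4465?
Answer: 91622179704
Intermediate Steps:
M(I, n) = I - 163*I*n (M(I, n) = -163*I*n + I = I - 163*I*n)
H(D) = 11680 (H(D) = 80*146 = 11680)
(a + 39712)*(H(93) + M(127, -125)) = (-4465 + 39712)*(11680 + 127*(1 - 163*(-125))) = 35247*(11680 + 127*(1 + 20375)) = 35247*(11680 + 127*20376) = 35247*(11680 + 2587752) = 35247*2599432 = 91622179704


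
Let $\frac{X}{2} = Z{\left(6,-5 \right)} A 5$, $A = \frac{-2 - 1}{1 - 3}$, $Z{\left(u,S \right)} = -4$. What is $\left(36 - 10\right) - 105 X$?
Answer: $6326$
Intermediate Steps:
$A = \frac{3}{2}$ ($A = - \frac{3}{-2} = \left(-3\right) \left(- \frac{1}{2}\right) = \frac{3}{2} \approx 1.5$)
$X = -60$ ($X = 2 \left(-4\right) \frac{3}{2} \cdot 5 = 2 \left(\left(-6\right) 5\right) = 2 \left(-30\right) = -60$)
$\left(36 - 10\right) - 105 X = \left(36 - 10\right) - -6300 = \left(36 - 10\right) + 6300 = 26 + 6300 = 6326$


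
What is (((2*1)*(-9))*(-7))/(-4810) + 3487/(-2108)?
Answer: -8519039/5069740 ≈ -1.6804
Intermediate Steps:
(((2*1)*(-9))*(-7))/(-4810) + 3487/(-2108) = ((2*(-9))*(-7))*(-1/4810) + 3487*(-1/2108) = -18*(-7)*(-1/4810) - 3487/2108 = 126*(-1/4810) - 3487/2108 = -63/2405 - 3487/2108 = -8519039/5069740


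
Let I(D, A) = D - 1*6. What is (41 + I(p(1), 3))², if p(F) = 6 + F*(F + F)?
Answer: 1849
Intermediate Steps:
p(F) = 6 + 2*F² (p(F) = 6 + F*(2*F) = 6 + 2*F²)
I(D, A) = -6 + D (I(D, A) = D - 6 = -6 + D)
(41 + I(p(1), 3))² = (41 + (-6 + (6 + 2*1²)))² = (41 + (-6 + (6 + 2*1)))² = (41 + (-6 + (6 + 2)))² = (41 + (-6 + 8))² = (41 + 2)² = 43² = 1849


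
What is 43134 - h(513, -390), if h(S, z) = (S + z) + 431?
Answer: 42580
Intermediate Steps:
h(S, z) = 431 + S + z
43134 - h(513, -390) = 43134 - (431 + 513 - 390) = 43134 - 1*554 = 43134 - 554 = 42580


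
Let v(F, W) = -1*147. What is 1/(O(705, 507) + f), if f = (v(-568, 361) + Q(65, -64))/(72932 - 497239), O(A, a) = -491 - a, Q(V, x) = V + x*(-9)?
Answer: -32639/32573760 ≈ -0.0010020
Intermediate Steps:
Q(V, x) = V - 9*x
v(F, W) = -147
f = -38/32639 (f = (-147 + (65 - 9*(-64)))/(72932 - 497239) = (-147 + (65 + 576))/(-424307) = (-147 + 641)*(-1/424307) = 494*(-1/424307) = -38/32639 ≈ -0.0011643)
1/(O(705, 507) + f) = 1/((-491 - 1*507) - 38/32639) = 1/((-491 - 507) - 38/32639) = 1/(-998 - 38/32639) = 1/(-32573760/32639) = -32639/32573760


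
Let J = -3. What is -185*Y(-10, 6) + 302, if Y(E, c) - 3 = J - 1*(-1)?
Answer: 117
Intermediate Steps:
Y(E, c) = 1 (Y(E, c) = 3 + (-3 - 1*(-1)) = 3 + (-3 + 1) = 3 - 2 = 1)
-185*Y(-10, 6) + 302 = -185*1 + 302 = -185 + 302 = 117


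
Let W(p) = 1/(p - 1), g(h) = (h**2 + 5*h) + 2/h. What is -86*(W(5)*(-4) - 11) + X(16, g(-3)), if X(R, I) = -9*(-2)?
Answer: 1050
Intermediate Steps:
g(h) = h**2 + 2/h + 5*h
W(p) = 1/(-1 + p)
X(R, I) = 18
-86*(W(5)*(-4) - 11) + X(16, g(-3)) = -86*(-4/(-1 + 5) - 11) + 18 = -86*(-4/4 - 11) + 18 = -86*((1/4)*(-4) - 11) + 18 = -86*(-1 - 11) + 18 = -86*(-12) + 18 = 1032 + 18 = 1050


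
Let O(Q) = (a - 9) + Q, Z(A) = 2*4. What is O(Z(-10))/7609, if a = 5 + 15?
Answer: 19/7609 ≈ 0.0024970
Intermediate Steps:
a = 20
Z(A) = 8
O(Q) = 11 + Q (O(Q) = (20 - 9) + Q = 11 + Q)
O(Z(-10))/7609 = (11 + 8)/7609 = 19*(1/7609) = 19/7609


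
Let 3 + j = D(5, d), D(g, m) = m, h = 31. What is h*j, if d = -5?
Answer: -248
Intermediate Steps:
j = -8 (j = -3 - 5 = -8)
h*j = 31*(-8) = -248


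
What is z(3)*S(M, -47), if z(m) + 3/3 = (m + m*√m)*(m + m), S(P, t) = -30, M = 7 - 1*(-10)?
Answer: -510 - 540*√3 ≈ -1445.3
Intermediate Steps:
M = 17 (M = 7 + 10 = 17)
z(m) = -1 + 2*m*(m + m^(3/2)) (z(m) = -1 + (m + m*√m)*(m + m) = -1 + (m + m^(3/2))*(2*m) = -1 + 2*m*(m + m^(3/2)))
z(3)*S(M, -47) = (-1 + 2*3² + 2*3^(5/2))*(-30) = (-1 + 2*9 + 2*(9*√3))*(-30) = (-1 + 18 + 18*√3)*(-30) = (17 + 18*√3)*(-30) = -510 - 540*√3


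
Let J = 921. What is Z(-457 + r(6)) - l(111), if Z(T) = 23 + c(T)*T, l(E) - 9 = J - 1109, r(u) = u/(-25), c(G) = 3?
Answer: -29243/25 ≈ -1169.7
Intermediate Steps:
r(u) = -u/25 (r(u) = u*(-1/25) = -u/25)
l(E) = -179 (l(E) = 9 + (921 - 1109) = 9 - 188 = -179)
Z(T) = 23 + 3*T
Z(-457 + r(6)) - l(111) = (23 + 3*(-457 - 1/25*6)) - 1*(-179) = (23 + 3*(-457 - 6/25)) + 179 = (23 + 3*(-11431/25)) + 179 = (23 - 34293/25) + 179 = -33718/25 + 179 = -29243/25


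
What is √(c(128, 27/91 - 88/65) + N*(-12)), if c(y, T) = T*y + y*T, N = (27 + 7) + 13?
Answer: 2*I*√255605/35 ≈ 28.89*I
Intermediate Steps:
N = 47 (N = 34 + 13 = 47)
c(y, T) = 2*T*y (c(y, T) = T*y + T*y = 2*T*y)
√(c(128, 27/91 - 88/65) + N*(-12)) = √(2*(27/91 - 88/65)*128 + 47*(-12)) = √(2*(27*(1/91) - 88*1/65)*128 - 564) = √(2*(27/91 - 88/65)*128 - 564) = √(2*(-37/35)*128 - 564) = √(-9472/35 - 564) = √(-29212/35) = 2*I*√255605/35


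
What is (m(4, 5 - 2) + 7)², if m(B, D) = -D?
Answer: 16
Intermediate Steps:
(m(4, 5 - 2) + 7)² = (-(5 - 2) + 7)² = (-1*3 + 7)² = (-3 + 7)² = 4² = 16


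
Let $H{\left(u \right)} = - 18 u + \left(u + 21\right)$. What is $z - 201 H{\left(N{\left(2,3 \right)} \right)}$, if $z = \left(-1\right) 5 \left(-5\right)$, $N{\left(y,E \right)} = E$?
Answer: $6055$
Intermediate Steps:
$H{\left(u \right)} = 21 - 17 u$ ($H{\left(u \right)} = - 18 u + \left(21 + u\right) = 21 - 17 u$)
$z = 25$ ($z = \left(-5\right) \left(-5\right) = 25$)
$z - 201 H{\left(N{\left(2,3 \right)} \right)} = 25 - 201 \left(21 - 51\right) = 25 - -6030 = 25 + 6030 = 6055$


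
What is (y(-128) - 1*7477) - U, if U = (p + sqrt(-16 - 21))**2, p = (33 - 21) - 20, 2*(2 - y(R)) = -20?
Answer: -7492 + 16*I*sqrt(37) ≈ -7492.0 + 97.324*I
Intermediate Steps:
y(R) = 12 (y(R) = 2 - 1/2*(-20) = 2 + 10 = 12)
p = -8 (p = 12 - 20 = -8)
U = (-8 + I*sqrt(37))**2 (U = (-8 + sqrt(-16 - 21))**2 = (-8 + sqrt(-37))**2 = (-8 + I*sqrt(37))**2 ≈ 27.0 - 97.324*I)
(y(-128) - 1*7477) - U = (12 - 1*7477) - (8 - I*sqrt(37))**2 = (12 - 7477) - (8 - I*sqrt(37))**2 = -7465 - (8 - I*sqrt(37))**2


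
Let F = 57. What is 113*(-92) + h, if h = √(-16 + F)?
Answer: -10396 + √41 ≈ -10390.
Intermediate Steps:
h = √41 (h = √(-16 + 57) = √41 ≈ 6.4031)
113*(-92) + h = 113*(-92) + √41 = -10396 + √41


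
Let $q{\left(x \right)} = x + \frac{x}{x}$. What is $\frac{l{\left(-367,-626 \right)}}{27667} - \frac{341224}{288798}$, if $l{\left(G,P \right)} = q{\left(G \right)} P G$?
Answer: $- \frac{32049057608}{10541127} \approx -3040.4$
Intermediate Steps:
$q{\left(x \right)} = 1 + x$ ($q{\left(x \right)} = x + 1 = 1 + x$)
$l{\left(G,P \right)} = G P \left(1 + G\right)$ ($l{\left(G,P \right)} = \left(1 + G\right) P G = P \left(1 + G\right) G = G P \left(1 + G\right)$)
$\frac{l{\left(-367,-626 \right)}}{27667} - \frac{341224}{288798} = \frac{\left(-367\right) \left(-626\right) \left(1 - 367\right)}{27667} - \frac{341224}{288798} = \left(-367\right) \left(-626\right) \left(-366\right) \frac{1}{27667} - \frac{170612}{144399} = \left(-84085572\right) \frac{1}{27667} - \frac{170612}{144399} = - \frac{84085572}{27667} - \frac{170612}{144399} = - \frac{32049057608}{10541127}$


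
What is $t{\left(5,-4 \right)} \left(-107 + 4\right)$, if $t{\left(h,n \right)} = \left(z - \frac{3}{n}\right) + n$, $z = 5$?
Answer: $- \frac{721}{4} \approx -180.25$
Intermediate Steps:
$t{\left(h,n \right)} = 5 + n - \frac{3}{n}$ ($t{\left(h,n \right)} = \left(5 - \frac{3}{n}\right) + n = 5 + n - \frac{3}{n}$)
$t{\left(5,-4 \right)} \left(-107 + 4\right) = \left(5 - 4 - \frac{3}{-4}\right) \left(-107 + 4\right) = \left(5 - 4 - - \frac{3}{4}\right) \left(-103\right) = \left(5 - 4 + \frac{3}{4}\right) \left(-103\right) = \frac{7}{4} \left(-103\right) = - \frac{721}{4}$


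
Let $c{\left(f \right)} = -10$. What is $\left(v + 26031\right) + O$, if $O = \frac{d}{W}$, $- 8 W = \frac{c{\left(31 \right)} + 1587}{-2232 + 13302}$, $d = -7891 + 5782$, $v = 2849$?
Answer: $\frac{12227200}{83} \approx 1.4732 \cdot 10^{5}$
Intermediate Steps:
$d = -2109$
$W = - \frac{1577}{88560}$ ($W = - \frac{\left(-10 + 1587\right) \frac{1}{-2232 + 13302}}{8} = - \frac{1577 \cdot \frac{1}{11070}}{8} = \left(- \frac{1}{8}\right) \frac{1577}{11070} = - \frac{1577}{88560} \approx -0.017807$)
$O = \frac{9830160}{83}$ ($O = - \frac{2109}{- \frac{1577}{88560}} = \left(-2109\right) \left(- \frac{88560}{1577}\right) = \frac{9830160}{83} \approx 1.1844 \cdot 10^{5}$)
$\left(v + 26031\right) + O = \left(2849 + 26031\right) + \frac{9830160}{83} = 28880 + \frac{9830160}{83} = \frac{12227200}{83}$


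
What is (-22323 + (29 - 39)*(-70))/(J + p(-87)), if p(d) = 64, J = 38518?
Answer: -21623/38582 ≈ -0.56044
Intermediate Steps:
(-22323 + (29 - 39)*(-70))/(J + p(-87)) = (-22323 + (29 - 39)*(-70))/(38518 + 64) = (-22323 - 10*(-70))/38582 = (-22323 + 700)*(1/38582) = -21623*1/38582 = -21623/38582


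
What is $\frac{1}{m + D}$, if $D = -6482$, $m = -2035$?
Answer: $- \frac{1}{8517} \approx -0.00011741$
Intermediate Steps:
$\frac{1}{m + D} = \frac{1}{-2035 - 6482} = \frac{1}{-8517} = - \frac{1}{8517}$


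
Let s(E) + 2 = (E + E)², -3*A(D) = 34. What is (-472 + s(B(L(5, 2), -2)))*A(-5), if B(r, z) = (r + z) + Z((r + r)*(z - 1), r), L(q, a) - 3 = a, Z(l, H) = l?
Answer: -27676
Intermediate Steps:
L(q, a) = 3 + a
A(D) = -34/3 (A(D) = -⅓*34 = -34/3)
B(r, z) = r + z + 2*r*(-1 + z) (B(r, z) = (r + z) + (r + r)*(z - 1) = (r + z) + (2*r)*(-1 + z) = (r + z) + 2*r*(-1 + z) = r + z + 2*r*(-1 + z))
s(E) = -2 + 4*E² (s(E) = -2 + (E + E)² = -2 + (2*E)² = -2 + 4*E²)
(-472 + s(B(L(5, 2), -2)))*A(-5) = (-472 + (-2 + 4*(-2 - (3 + 2) + 2*(3 + 2)*(-2))²))*(-34/3) = (-472 + (-2 + 4*(-2 - 1*5 + 2*5*(-2))²))*(-34/3) = (-472 + (-2 + 4*(-2 - 5 - 20)²))*(-34/3) = (-472 + (-2 + 4*(-27)²))*(-34/3) = (-472 + (-2 + 4*729))*(-34/3) = (-472 + (-2 + 2916))*(-34/3) = (-472 + 2914)*(-34/3) = 2442*(-34/3) = -27676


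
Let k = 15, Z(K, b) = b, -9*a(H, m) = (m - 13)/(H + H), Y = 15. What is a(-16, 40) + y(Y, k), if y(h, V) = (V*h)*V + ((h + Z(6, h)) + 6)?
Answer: 109155/32 ≈ 3411.1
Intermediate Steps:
a(H, m) = -(-13 + m)/(18*H) (a(H, m) = -(m - 13)/(9*(H + H)) = -(-13 + m)/(9*(2*H)) = -(-13 + m)*1/(2*H)/9 = -(-13 + m)/(18*H))
y(h, V) = 6 + 2*h + h*V² (y(h, V) = (V*h)*V + ((h + h) + 6) = h*V² + (2*h + 6) = h*V² + (6 + 2*h) = 6 + 2*h + h*V²)
a(-16, 40) + y(Y, k) = (1/18)*(13 - 1*40)/(-16) + (6 + 2*15 + 15*15²) = (1/18)*(-1/16)*(13 - 40) + (6 + 30 + 15*225) = (1/18)*(-1/16)*(-27) + (6 + 30 + 3375) = 3/32 + 3411 = 109155/32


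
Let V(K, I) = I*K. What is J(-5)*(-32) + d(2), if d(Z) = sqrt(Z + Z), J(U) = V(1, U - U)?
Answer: 2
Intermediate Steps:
J(U) = 0 (J(U) = (U - U)*1 = 0*1 = 0)
d(Z) = sqrt(2)*sqrt(Z) (d(Z) = sqrt(2*Z) = sqrt(2)*sqrt(Z))
J(-5)*(-32) + d(2) = 0*(-32) + sqrt(2)*sqrt(2) = 0 + 2 = 2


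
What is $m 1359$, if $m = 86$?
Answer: $116874$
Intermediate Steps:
$m 1359 = 86 \cdot 1359 = 116874$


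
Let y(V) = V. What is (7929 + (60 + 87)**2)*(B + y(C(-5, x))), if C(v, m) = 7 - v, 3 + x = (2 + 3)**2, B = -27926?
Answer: -824523732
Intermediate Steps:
x = 22 (x = -3 + (2 + 3)**2 = -3 + 5**2 = -3 + 25 = 22)
(7929 + (60 + 87)**2)*(B + y(C(-5, x))) = (7929 + (60 + 87)**2)*(-27926 + (7 - 1*(-5))) = (7929 + 147**2)*(-27926 + (7 + 5)) = (7929 + 21609)*(-27926 + 12) = 29538*(-27914) = -824523732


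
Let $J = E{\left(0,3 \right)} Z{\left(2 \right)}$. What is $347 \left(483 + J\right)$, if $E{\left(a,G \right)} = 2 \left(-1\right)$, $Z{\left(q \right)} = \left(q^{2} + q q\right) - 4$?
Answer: $164825$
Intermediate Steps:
$Z{\left(q \right)} = -4 + 2 q^{2}$ ($Z{\left(q \right)} = \left(q^{2} + q^{2}\right) - 4 = 2 q^{2} - 4 = -4 + 2 q^{2}$)
$E{\left(a,G \right)} = -2$
$J = -8$ ($J = - 2 \left(-4 + 2 \cdot 2^{2}\right) = - 2 \left(-4 + 2 \cdot 4\right) = - 2 \left(-4 + 8\right) = \left(-2\right) 4 = -8$)
$347 \left(483 + J\right) = 347 \left(483 - 8\right) = 347 \cdot 475 = 164825$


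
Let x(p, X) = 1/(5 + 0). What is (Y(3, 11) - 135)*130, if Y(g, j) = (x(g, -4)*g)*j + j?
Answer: -15262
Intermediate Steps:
x(p, X) = ⅕ (x(p, X) = 1/5 = ⅕)
Y(g, j) = j + g*j/5 (Y(g, j) = (g/5)*j + j = g*j/5 + j = j + g*j/5)
(Y(3, 11) - 135)*130 = ((⅕)*11*(5 + 3) - 135)*130 = ((⅕)*11*8 - 135)*130 = (88/5 - 135)*130 = -587/5*130 = -15262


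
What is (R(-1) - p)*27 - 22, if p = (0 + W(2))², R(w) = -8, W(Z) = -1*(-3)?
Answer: -481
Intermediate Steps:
W(Z) = 3
p = 9 (p = (0 + 3)² = 3² = 9)
(R(-1) - p)*27 - 22 = (-8 - 1*9)*27 - 22 = (-8 - 9)*27 - 22 = -17*27 - 22 = -459 - 22 = -481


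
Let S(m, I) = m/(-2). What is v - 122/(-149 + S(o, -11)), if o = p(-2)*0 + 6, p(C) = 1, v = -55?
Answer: -4119/76 ≈ -54.197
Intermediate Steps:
o = 6 (o = 1*0 + 6 = 0 + 6 = 6)
S(m, I) = -m/2 (S(m, I) = m*(-½) = -m/2)
v - 122/(-149 + S(o, -11)) = -55 - 122/(-149 - ½*6) = -55 - 122/(-149 - 3) = -55 - 122/(-152) = -55 - 122*(-1/152) = -55 + 61/76 = -4119/76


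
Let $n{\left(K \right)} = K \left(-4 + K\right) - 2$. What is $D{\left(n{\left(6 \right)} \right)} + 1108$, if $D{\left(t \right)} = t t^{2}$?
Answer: $2108$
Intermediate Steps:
$n{\left(K \right)} = -2 + K \left(-4 + K\right)$
$D{\left(t \right)} = t^{3}$
$D{\left(n{\left(6 \right)} \right)} + 1108 = \left(-2 + 6^{2} - 24\right)^{3} + 1108 = \left(-2 + 36 - 24\right)^{3} + 1108 = 10^{3} + 1108 = 1000 + 1108 = 2108$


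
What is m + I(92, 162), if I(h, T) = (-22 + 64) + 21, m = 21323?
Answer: 21386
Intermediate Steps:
I(h, T) = 63 (I(h, T) = 42 + 21 = 63)
m + I(92, 162) = 21323 + 63 = 21386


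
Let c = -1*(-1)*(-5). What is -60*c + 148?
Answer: 448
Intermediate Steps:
c = -5 (c = 1*(-5) = -5)
-60*c + 148 = -60*(-5) + 148 = 300 + 148 = 448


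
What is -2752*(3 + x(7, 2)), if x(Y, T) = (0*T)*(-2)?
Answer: -8256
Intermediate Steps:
x(Y, T) = 0 (x(Y, T) = 0*(-2) = 0)
-2752*(3 + x(7, 2)) = -2752*(3 + 0) = -2752*3 = -8256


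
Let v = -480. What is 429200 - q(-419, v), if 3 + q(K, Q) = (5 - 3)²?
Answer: 429199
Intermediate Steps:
q(K, Q) = 1 (q(K, Q) = -3 + (5 - 3)² = -3 + 2² = -3 + 4 = 1)
429200 - q(-419, v) = 429200 - 1*1 = 429200 - 1 = 429199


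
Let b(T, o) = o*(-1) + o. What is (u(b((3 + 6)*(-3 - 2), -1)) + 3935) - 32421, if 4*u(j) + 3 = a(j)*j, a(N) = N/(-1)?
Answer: -113947/4 ≈ -28487.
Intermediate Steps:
a(N) = -N (a(N) = N*(-1) = -N)
b(T, o) = 0 (b(T, o) = -o + o = 0)
u(j) = -3/4 - j**2/4 (u(j) = -3/4 + ((-j)*j)/4 = -3/4 + (-j**2)/4 = -3/4 - j**2/4)
(u(b((3 + 6)*(-3 - 2), -1)) + 3935) - 32421 = ((-3/4 - 1/4*0**2) + 3935) - 32421 = ((-3/4 - 1/4*0) + 3935) - 32421 = ((-3/4 + 0) + 3935) - 32421 = (-3/4 + 3935) - 32421 = 15737/4 - 32421 = -113947/4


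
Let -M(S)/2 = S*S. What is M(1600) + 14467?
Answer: -5105533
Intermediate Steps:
M(S) = -2*S² (M(S) = -2*S*S = -2*S²)
M(1600) + 14467 = -2*1600² + 14467 = -2*2560000 + 14467 = -5120000 + 14467 = -5105533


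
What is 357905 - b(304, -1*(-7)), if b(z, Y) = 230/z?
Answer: 54401445/152 ≈ 3.5790e+5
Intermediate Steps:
357905 - b(304, -1*(-7)) = 357905 - 230/304 = 357905 - 1*115/152 = 357905 - 115/152 = 54401445/152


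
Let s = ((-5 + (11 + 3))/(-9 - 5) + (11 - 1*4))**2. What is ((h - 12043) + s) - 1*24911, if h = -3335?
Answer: -7888723/196 ≈ -40249.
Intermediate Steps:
s = 7921/196 (s = ((-5 + 14)/(-14) + (11 - 4))**2 = (9*(-1/14) + 7)**2 = (-9/14 + 7)**2 = (89/14)**2 = 7921/196 ≈ 40.413)
((h - 12043) + s) - 1*24911 = ((-3335 - 12043) + 7921/196) - 1*24911 = (-15378 + 7921/196) - 24911 = -3006167/196 - 24911 = -7888723/196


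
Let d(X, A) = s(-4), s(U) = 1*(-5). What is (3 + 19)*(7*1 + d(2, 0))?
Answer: 44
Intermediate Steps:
s(U) = -5
d(X, A) = -5
(3 + 19)*(7*1 + d(2, 0)) = (3 + 19)*(7*1 - 5) = 22*(7 - 5) = 22*2 = 44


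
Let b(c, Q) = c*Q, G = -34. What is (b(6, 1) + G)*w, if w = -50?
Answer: 1400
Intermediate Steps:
b(c, Q) = Q*c
(b(6, 1) + G)*w = (1*6 - 34)*(-50) = (6 - 34)*(-50) = -28*(-50) = 1400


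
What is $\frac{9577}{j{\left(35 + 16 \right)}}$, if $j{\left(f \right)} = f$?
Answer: $\frac{9577}{51} \approx 187.78$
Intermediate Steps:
$\frac{9577}{j{\left(35 + 16 \right)}} = \frac{9577}{35 + 16} = \frac{9577}{51}$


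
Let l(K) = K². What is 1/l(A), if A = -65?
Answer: 1/4225 ≈ 0.00023669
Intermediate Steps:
1/l(A) = 1/((-65)²) = 1/4225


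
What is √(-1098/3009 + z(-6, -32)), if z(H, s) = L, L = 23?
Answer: √22771109/1003 ≈ 4.7576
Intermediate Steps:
z(H, s) = 23
√(-1098/3009 + z(-6, -32)) = √(-1098/3009 + 23) = √(-1098*1/3009 + 23) = √(-366/1003 + 23) = √(22703/1003) = √22771109/1003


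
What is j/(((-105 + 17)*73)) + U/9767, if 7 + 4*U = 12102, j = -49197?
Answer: 499931669/62743208 ≈ 7.9679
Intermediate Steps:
U = 12095/4 (U = -7/4 + (¼)*12102 = -7/4 + 6051/2 = 12095/4 ≈ 3023.8)
j/(((-105 + 17)*73)) + U/9767 = -49197*1/(73*(-105 + 17)) + (12095/4)/9767 = -49197/((-88*73)) + (12095/4)*(1/9767) = -49197/(-6424) + 12095/39068 = -49197*(-1/6424) + 12095/39068 = 49197/6424 + 12095/39068 = 499931669/62743208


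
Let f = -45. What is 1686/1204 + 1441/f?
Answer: -829547/27090 ≈ -30.622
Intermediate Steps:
1686/1204 + 1441/f = 1686/1204 + 1441/(-45) = 1686*(1/1204) + 1441*(-1/45) = 843/602 - 1441/45 = -829547/27090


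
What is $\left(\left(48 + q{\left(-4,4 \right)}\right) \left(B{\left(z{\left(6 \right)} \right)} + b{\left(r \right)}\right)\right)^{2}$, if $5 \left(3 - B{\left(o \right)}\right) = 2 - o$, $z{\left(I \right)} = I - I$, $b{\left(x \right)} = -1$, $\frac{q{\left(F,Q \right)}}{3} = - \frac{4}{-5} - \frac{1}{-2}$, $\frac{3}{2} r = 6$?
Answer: $\frac{4309776}{625} \approx 6895.6$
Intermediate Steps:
$r = 4$ ($r = \frac{2}{3} \cdot 6 = 4$)
$q{\left(F,Q \right)} = \frac{39}{10}$ ($q{\left(F,Q \right)} = 3 \left(- \frac{4}{-5} - \frac{1}{-2}\right) = 3 \left(\left(-4\right) \left(- \frac{1}{5}\right) - - \frac{1}{2}\right) = 3 \left(\frac{4}{5} + \frac{1}{2}\right) = 3 \cdot \frac{13}{10} = \frac{39}{10}$)
$z{\left(I \right)} = 0$
$B{\left(o \right)} = \frac{13}{5} + \frac{o}{5}$ ($B{\left(o \right)} = 3 - \frac{2 - o}{5} = 3 + \left(- \frac{2}{5} + \frac{o}{5}\right) = \frac{13}{5} + \frac{o}{5}$)
$\left(\left(48 + q{\left(-4,4 \right)}\right) \left(B{\left(z{\left(6 \right)} \right)} + b{\left(r \right)}\right)\right)^{2} = \left(\left(48 + \frac{39}{10}\right) \left(\left(\frac{13}{5} + \frac{1}{5} \cdot 0\right) - 1\right)\right)^{2} = \left(\frac{519 \left(\left(\frac{13}{5} + 0\right) - 1\right)}{10}\right)^{2} = \left(\frac{519 \left(\frac{13}{5} - 1\right)}{10}\right)^{2} = \left(\frac{519}{10} \cdot \frac{8}{5}\right)^{2} = \left(\frac{2076}{25}\right)^{2} = \frac{4309776}{625}$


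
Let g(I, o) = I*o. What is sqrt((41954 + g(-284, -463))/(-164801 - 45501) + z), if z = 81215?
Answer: 437*sqrt(4702142418)/105151 ≈ 284.98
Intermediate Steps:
sqrt((41954 + g(-284, -463))/(-164801 - 45501) + z) = sqrt((41954 - 284*(-463))/(-164801 - 45501) + 81215) = sqrt((41954 + 131492)/(-210302) + 81215) = sqrt(173446*(-1/210302) + 81215) = sqrt(-86723/105151 + 81215) = sqrt(8539751742/105151) = 437*sqrt(4702142418)/105151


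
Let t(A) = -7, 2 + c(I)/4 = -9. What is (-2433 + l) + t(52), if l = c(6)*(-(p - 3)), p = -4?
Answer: -2748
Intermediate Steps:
c(I) = -44 (c(I) = -8 + 4*(-9) = -8 - 36 = -44)
l = -308 (l = -(-44)*(-4 - 3) = -(-44)*(-7) = -44*7 = -308)
(-2433 + l) + t(52) = (-2433 - 308) - 7 = -2741 - 7 = -2748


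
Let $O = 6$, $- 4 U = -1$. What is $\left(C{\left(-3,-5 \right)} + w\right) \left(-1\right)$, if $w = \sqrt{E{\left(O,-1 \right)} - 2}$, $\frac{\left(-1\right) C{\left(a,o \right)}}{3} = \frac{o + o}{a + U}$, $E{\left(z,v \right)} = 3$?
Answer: $\frac{109}{11} \approx 9.9091$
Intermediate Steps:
$U = \frac{1}{4}$ ($U = \left(- \frac{1}{4}\right) \left(-1\right) = \frac{1}{4} \approx 0.25$)
$C{\left(a,o \right)} = - \frac{6 o}{\frac{1}{4} + a}$ ($C{\left(a,o \right)} = - 3 \frac{o + o}{a + \frac{1}{4}} = - 3 \frac{2 o}{\frac{1}{4} + a} = - \frac{6 o}{\frac{1}{4} + a}$)
$w = 1$ ($w = \sqrt{3 - 2} = \sqrt{1} = 1$)
$\left(C{\left(-3,-5 \right)} + w\right) \left(-1\right) = \left(\left(-24\right) \left(-5\right) \frac{1}{1 + 4 \left(-3\right)} + 1\right) \left(-1\right) = \left(\left(-24\right) \left(-5\right) \frac{1}{1 - 12} + 1\right) \left(-1\right) = \left(\left(-24\right) \left(-5\right) \frac{1}{-11} + 1\right) \left(-1\right) = \left(\left(-24\right) \left(-5\right) \left(- \frac{1}{11}\right) + 1\right) \left(-1\right) = \left(- \frac{120}{11} + 1\right) \left(-1\right) = \left(- \frac{109}{11}\right) \left(-1\right) = \frac{109}{11}$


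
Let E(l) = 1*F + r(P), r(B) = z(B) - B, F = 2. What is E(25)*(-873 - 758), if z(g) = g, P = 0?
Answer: -3262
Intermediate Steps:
r(B) = 0 (r(B) = B - B = 0)
E(l) = 2 (E(l) = 1*2 + 0 = 2 + 0 = 2)
E(25)*(-873 - 758) = 2*(-873 - 758) = 2*(-1631) = -3262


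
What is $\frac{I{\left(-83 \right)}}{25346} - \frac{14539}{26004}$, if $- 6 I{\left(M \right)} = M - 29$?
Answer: $- \frac{61336681}{109849564} \approx -0.55837$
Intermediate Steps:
$I{\left(M \right)} = \frac{29}{6} - \frac{M}{6}$ ($I{\left(M \right)} = - \frac{M - 29}{6} = - \frac{-29 + M}{6} = \frac{29}{6} - \frac{M}{6}$)
$\frac{I{\left(-83 \right)}}{25346} - \frac{14539}{26004} = \frac{\frac{29}{6} - - \frac{83}{6}}{25346} - \frac{14539}{26004} = \left(\frac{29}{6} + \frac{83}{6}\right) \frac{1}{25346} - 14539 \cdot \frac{1}{26004} = \frac{56}{3} \cdot \frac{1}{25346} - \frac{14539}{26004} = \frac{28}{38019} - \frac{14539}{26004} = - \frac{61336681}{109849564}$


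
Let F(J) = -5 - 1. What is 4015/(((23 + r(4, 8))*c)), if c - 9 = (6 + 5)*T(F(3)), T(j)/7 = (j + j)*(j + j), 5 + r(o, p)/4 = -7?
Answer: -803/55485 ≈ -0.014472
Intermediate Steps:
r(o, p) = -48 (r(o, p) = -20 + 4*(-7) = -20 - 28 = -48)
F(J) = -6
T(j) = 28*j**2 (T(j) = 7*((j + j)*(j + j)) = 7*((2*j)*(2*j)) = 7*(4*j**2) = 28*j**2)
c = 11097 (c = 9 + (6 + 5)*(28*(-6)**2) = 9 + 11*(28*36) = 9 + 11*1008 = 9 + 11088 = 11097)
4015/(((23 + r(4, 8))*c)) = 4015/(((23 - 48)*11097)) = 4015/((-25*11097)) = 4015/(-277425) = 4015*(-1/277425) = -803/55485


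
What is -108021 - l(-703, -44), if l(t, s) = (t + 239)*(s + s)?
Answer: -148853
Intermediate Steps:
l(t, s) = 2*s*(239 + t) (l(t, s) = (239 + t)*(2*s) = 2*s*(239 + t))
-108021 - l(-703, -44) = -108021 - 2*(-44)*(239 - 703) = -108021 - 2*(-44)*(-464) = -108021 - 1*40832 = -108021 - 40832 = -148853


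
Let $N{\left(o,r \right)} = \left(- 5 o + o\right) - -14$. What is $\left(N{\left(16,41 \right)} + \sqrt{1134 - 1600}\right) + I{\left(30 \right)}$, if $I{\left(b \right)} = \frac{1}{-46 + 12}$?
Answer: $- \frac{1701}{34} + i \sqrt{466} \approx -50.029 + 21.587 i$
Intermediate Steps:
$I{\left(b \right)} = - \frac{1}{34}$ ($I{\left(b \right)} = \frac{1}{-34} = - \frac{1}{34}$)
$N{\left(o,r \right)} = 14 - 4 o$ ($N{\left(o,r \right)} = - 4 o + 14 = 14 - 4 o$)
$\left(N{\left(16,41 \right)} + \sqrt{1134 - 1600}\right) + I{\left(30 \right)} = \left(\left(14 - 64\right) + \sqrt{1134 - 1600}\right) - \frac{1}{34} = \left(\left(14 - 64\right) + \sqrt{-466}\right) - \frac{1}{34} = \left(-50 + i \sqrt{466}\right) - \frac{1}{34} = - \frac{1701}{34} + i \sqrt{466}$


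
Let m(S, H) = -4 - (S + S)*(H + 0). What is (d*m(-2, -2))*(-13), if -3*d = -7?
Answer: 364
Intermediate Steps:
d = 7/3 (d = -⅓*(-7) = 7/3 ≈ 2.3333)
m(S, H) = -4 - 2*H*S (m(S, H) = -4 - 2*S*H = -4 - 2*H*S)
(d*m(-2, -2))*(-13) = (7*(-4 - 2*(-2)*(-2))/3)*(-13) = (7*(-4 - 8)/3)*(-13) = ((7/3)*(-12))*(-13) = -28*(-13) = 364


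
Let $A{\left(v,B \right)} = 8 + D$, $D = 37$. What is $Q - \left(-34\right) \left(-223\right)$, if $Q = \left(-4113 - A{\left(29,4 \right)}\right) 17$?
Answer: $-78268$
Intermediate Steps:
$A{\left(v,B \right)} = 45$ ($A{\left(v,B \right)} = 8 + 37 = 45$)
$Q = -70686$ ($Q = \left(-4113 - 45\right) 17 = \left(-4158\right) 17 = -70686$)
$Q - \left(-34\right) \left(-223\right) = -70686 - \left(-34\right) \left(-223\right) = -70686 - 7582 = -78268$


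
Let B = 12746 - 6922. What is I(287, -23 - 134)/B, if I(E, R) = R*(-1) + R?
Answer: 0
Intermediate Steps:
B = 5824
I(E, R) = 0 (I(E, R) = -R + R = 0)
I(287, -23 - 134)/B = 0/5824 = 0*(1/5824) = 0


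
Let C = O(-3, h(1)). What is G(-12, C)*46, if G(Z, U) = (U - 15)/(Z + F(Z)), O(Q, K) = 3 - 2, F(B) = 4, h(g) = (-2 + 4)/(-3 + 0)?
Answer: 161/2 ≈ 80.500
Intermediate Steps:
h(g) = -⅔ (h(g) = 2/(-3) = 2*(-⅓) = -⅔)
O(Q, K) = 1
C = 1
G(Z, U) = (-15 + U)/(4 + Z) (G(Z, U) = (U - 15)/(Z + 4) = (-15 + U)/(4 + Z))
G(-12, C)*46 = ((-15 + 1)/(4 - 12))*46 = (-14/(-8))*46 = -⅛*(-14)*46 = (7/4)*46 = 161/2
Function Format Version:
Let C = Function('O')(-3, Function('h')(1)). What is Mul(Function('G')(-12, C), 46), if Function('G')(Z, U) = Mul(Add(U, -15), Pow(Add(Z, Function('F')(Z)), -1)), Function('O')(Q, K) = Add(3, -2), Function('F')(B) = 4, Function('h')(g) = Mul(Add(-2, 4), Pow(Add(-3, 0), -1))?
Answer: Rational(161, 2) ≈ 80.500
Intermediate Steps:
Function('h')(g) = Rational(-2, 3) (Function('h')(g) = Mul(2, Pow(-3, -1)) = Mul(2, Rational(-1, 3)) = Rational(-2, 3))
Function('O')(Q, K) = 1
C = 1
Function('G')(Z, U) = Mul(Pow(Add(4, Z), -1), Add(-15, U)) (Function('G')(Z, U) = Mul(Add(U, -15), Pow(Add(Z, 4), -1)) = Mul(Add(-15, U), Pow(Add(4, Z), -1)) = Mul(Pow(Add(4, Z), -1), Add(-15, U)))
Mul(Function('G')(-12, C), 46) = Mul(Mul(Pow(Add(4, -12), -1), Add(-15, 1)), 46) = Mul(Mul(Pow(-8, -1), -14), 46) = Mul(Mul(Rational(-1, 8), -14), 46) = Mul(Rational(7, 4), 46) = Rational(161, 2)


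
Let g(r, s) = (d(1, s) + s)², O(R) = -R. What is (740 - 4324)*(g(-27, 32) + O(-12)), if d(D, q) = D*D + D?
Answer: -4186112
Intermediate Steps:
d(D, q) = D + D² (d(D, q) = D² + D = D + D²)
g(r, s) = (2 + s)² (g(r, s) = (1*(1 + 1) + s)² = (1*2 + s)² = (2 + s)²)
(740 - 4324)*(g(-27, 32) + O(-12)) = (740 - 4324)*((2 + 32)² - 1*(-12)) = -3584*(34² + 12) = -3584*(1156 + 12) = -3584*1168 = -4186112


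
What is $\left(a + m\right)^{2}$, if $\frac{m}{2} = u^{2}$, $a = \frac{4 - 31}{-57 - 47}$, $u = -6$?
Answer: $\frac{56475225}{10816} \approx 5221.5$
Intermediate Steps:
$a = \frac{27}{104}$ ($a = - \frac{27}{-104} = \left(-27\right) \left(- \frac{1}{104}\right) = \frac{27}{104} \approx 0.25962$)
$m = 72$ ($m = 2 \left(-6\right)^{2} = 2 \cdot 36 = 72$)
$\left(a + m\right)^{2} = \left(\frac{27}{104} + 72\right)^{2} = \left(\frac{7515}{104}\right)^{2} = \frac{56475225}{10816}$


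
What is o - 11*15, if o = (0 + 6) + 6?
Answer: -153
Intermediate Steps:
o = 12 (o = 6 + 6 = 12)
o - 11*15 = 12 - 11*15 = 12 - 165 = -153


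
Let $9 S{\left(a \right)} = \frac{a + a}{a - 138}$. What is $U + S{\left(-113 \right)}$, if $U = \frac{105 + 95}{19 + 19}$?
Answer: $\frac{230194}{42921} \approx 5.3632$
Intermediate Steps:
$S{\left(a \right)} = \frac{2 a}{9 \left(-138 + a\right)}$ ($S{\left(a \right)} = \frac{\left(a + a\right) \frac{1}{a - 138}}{9} = \frac{2 a \frac{1}{-138 + a}}{9} = \frac{2 a}{9 \left(-138 + a\right)}$)
$U = \frac{100}{19}$ ($U = \frac{200}{38} = 200 \cdot \frac{1}{38} = \frac{100}{19} \approx 5.2632$)
$U + S{\left(-113 \right)} = \frac{100}{19} + \frac{2}{9} \left(-113\right) \frac{1}{-138 - 113} = \frac{100}{19} + \frac{2}{9} \left(-113\right) \frac{1}{-251} = \frac{100}{19} + \frac{2}{9} \left(-113\right) \left(- \frac{1}{251}\right) = \frac{100}{19} + \frac{226}{2259} = \frac{230194}{42921}$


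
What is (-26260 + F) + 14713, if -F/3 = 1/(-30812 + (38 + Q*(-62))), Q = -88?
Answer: -292346943/25318 ≈ -11547.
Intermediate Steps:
F = 3/25318 (F = -3/(-30812 + (38 - 88*(-62))) = -3/(-30812 + (38 + 5456)) = -3/(-30812 + 5494) = -3/(-25318) = -3*(-1/25318) = 3/25318 ≈ 0.00011849)
(-26260 + F) + 14713 = (-26260 + 3/25318) + 14713 = -664850677/25318 + 14713 = -292346943/25318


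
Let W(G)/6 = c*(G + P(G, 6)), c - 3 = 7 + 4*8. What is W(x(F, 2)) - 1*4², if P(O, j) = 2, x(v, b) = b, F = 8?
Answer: 992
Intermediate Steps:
c = 42 (c = 3 + (7 + 4*8) = 3 + (7 + 32) = 3 + 39 = 42)
W(G) = 504 + 252*G (W(G) = 6*(42*(G + 2)) = 6*(42*(2 + G)) = 6*(84 + 42*G) = 504 + 252*G)
W(x(F, 2)) - 1*4² = (504 + 252*2) - 1*4² = (504 + 504) - 1*16 = 1008 - 16 = 992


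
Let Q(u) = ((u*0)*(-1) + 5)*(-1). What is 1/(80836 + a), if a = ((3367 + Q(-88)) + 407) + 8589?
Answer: 1/93194 ≈ 1.0730e-5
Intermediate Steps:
Q(u) = -5 (Q(u) = (0*(-1) + 5)*(-1) = (0 + 5)*(-1) = 5*(-1) = -5)
a = 12358 (a = ((3367 - 5) + 407) + 8589 = (3362 + 407) + 8589 = 3769 + 8589 = 12358)
1/(80836 + a) = 1/(80836 + 12358) = 1/93194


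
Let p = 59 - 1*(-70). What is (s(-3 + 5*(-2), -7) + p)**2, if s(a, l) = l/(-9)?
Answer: 1364224/81 ≈ 16842.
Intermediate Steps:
s(a, l) = -l/9 (s(a, l) = l*(-1/9) = -l/9)
p = 129 (p = 59 + 70 = 129)
(s(-3 + 5*(-2), -7) + p)**2 = (-1/9*(-7) + 129)**2 = (7/9 + 129)**2 = (1168/9)**2 = 1364224/81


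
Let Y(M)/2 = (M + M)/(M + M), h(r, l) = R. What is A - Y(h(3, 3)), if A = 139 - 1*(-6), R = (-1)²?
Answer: 143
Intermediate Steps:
R = 1
h(r, l) = 1
Y(M) = 2 (Y(M) = 2*((M + M)/(M + M)) = 2*((2*M)/((2*M))) = 2*((2*M)*(1/(2*M))) = 2*1 = 2)
A = 145 (A = 139 + 6 = 145)
A - Y(h(3, 3)) = 145 - 1*2 = 145 - 2 = 143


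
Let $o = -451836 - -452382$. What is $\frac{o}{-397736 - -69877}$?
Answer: $- \frac{78}{46837} \approx -0.0016654$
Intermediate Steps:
$o = 546$ ($o = -451836 + 452382 = 546$)
$\frac{o}{-397736 - -69877} = \frac{546}{-397736 - -69877} = \frac{546}{-397736 + 69877} = \frac{546}{-327859} = 546 \left(- \frac{1}{327859}\right) = - \frac{78}{46837}$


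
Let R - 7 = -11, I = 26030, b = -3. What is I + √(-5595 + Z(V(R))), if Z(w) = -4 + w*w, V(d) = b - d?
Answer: 26030 + 3*I*√622 ≈ 26030.0 + 74.82*I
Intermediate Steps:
R = -4 (R = 7 - 11 = -4)
V(d) = -3 - d
Z(w) = -4 + w²
I + √(-5595 + Z(V(R))) = 26030 + √(-5595 + (-4 + (-3 - 1*(-4))²)) = 26030 + √(-5595 + (-4 + (-3 + 4)²)) = 26030 + √(-5595 + (-4 + 1²)) = 26030 + √(-5595 + (-4 + 1)) = 26030 + √(-5595 - 3) = 26030 + √(-5598) = 26030 + 3*I*√622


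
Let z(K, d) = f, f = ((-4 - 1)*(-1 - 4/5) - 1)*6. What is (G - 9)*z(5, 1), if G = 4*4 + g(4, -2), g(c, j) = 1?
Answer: 384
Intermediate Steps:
f = 48 (f = (-5*(-1 - 4*⅕) - 1)*6 = (-5*(-1 - ⅘) - 1)*6 = (-5*(-9/5) - 1)*6 = (9 - 1)*6 = 8*6 = 48)
z(K, d) = 48
G = 17 (G = 4*4 + 1 = 16 + 1 = 17)
(G - 9)*z(5, 1) = (17 - 9)*48 = 8*48 = 384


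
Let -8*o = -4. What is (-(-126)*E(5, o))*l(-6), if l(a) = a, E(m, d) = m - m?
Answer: 0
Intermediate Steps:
o = 1/2 (o = -1/8*(-4) = 1/2 ≈ 0.50000)
E(m, d) = 0
(-(-126)*E(5, o))*l(-6) = -(-126)*0*(-6) = -42*0*(-6) = 0*(-6) = 0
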